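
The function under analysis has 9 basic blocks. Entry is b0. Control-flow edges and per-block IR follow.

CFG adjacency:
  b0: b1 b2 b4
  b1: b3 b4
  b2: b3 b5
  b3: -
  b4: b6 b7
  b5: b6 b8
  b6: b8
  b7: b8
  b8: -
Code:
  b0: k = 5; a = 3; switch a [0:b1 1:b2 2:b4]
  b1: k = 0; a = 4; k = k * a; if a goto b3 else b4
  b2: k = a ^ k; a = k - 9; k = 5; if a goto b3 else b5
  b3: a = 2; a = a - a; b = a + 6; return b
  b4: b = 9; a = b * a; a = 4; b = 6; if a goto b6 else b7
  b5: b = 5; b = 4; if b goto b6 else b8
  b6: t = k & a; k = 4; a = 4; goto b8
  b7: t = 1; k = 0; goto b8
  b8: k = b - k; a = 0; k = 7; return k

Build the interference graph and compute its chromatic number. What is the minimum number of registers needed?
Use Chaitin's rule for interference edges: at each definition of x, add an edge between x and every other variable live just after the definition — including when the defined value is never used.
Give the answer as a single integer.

Per-block:
  b0: def={a,k} ue=∅
  b1: def={a,k} ue=∅
  b2: def={a,k} ue={a,k}
  b3: def={a,b} ue=∅
  b4: def={a,b} ue={a}
  b5: def={b} ue=∅
  b6: def={a,k,t} ue={a,k}
  b7: def={k,t} ue=∅
  b8: def={a,k} ue={b,k}

Liveness:
  live b0: ∅→{a,k}
  live b1: ∅→{a,k}
  live b2: {a,k}→{a,k}
  live b3: ∅→∅
  live b4: {a,k}→{a,b,k}
  live b5: {a,k}→{a,b,k}
  live b6: {a,b,k}→{b,k}
  live b7: {b}→{b,k}
  live b8: {b,k}→∅

Conflict graph:
  a↔{b,k}
  b↔{a,k,t}
  k↔{a,b}
  t↔{b}

Registers:
  lower bound: {a,b,k} mutually conflict ⇒ χ ≥ 3
  assign a→R1 b→R0 k→R2 t→R1 — no edge inside a register ⇒ χ ≤ 3
  χ = 3

Answer: 3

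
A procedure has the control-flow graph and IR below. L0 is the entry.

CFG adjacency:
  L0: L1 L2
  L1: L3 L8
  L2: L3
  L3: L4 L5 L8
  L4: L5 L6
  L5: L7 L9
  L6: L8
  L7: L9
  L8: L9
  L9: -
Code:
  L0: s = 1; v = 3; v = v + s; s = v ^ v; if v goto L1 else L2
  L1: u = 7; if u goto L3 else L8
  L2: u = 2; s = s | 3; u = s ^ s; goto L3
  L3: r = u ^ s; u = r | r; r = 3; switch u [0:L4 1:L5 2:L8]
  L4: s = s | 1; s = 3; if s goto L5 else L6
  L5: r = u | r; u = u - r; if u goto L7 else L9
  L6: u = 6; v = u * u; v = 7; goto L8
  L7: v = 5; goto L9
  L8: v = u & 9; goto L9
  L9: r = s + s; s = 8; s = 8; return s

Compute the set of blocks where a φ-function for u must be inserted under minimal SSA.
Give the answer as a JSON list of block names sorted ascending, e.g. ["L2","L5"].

idom tree: L1←L0 L2←L0 L3←L0 L4←L3 L5←L3 L6←L4 L7←L5 L8←L0 L9←L0
Dom at joins:
  L3: preds {L1,L2}: {L0,L1} ∩ {L0,L2} = {L0}; idom=L0
  L5: preds {L3,L4}: {L0,L3} ∩ {L0,L3,L4} = {L0,L3}; idom=L3
  L8: preds {L1,L3,L6}: {L0,L1} ∩ {L0,L3} ∩ {L0,L3,L4,L6} = {L0}; idom=L0
  L9: preds {L5,L7,L8}: {L0,L3,L5} ∩ {L0,L3,L5,L7} ∩ {L0,L8} = {L0}; idom=L0

DF walk-up:
  join L3 pred L1: L1 stop@L0
  join L3 pred L2: L2 stop@L0
  join L5 pred L3: · stop@L3
  join L5 pred L4: L4 stop@L3
  join L8 pred L1: L1 stop@L0
  join L8 pred L3: L3 stop@L0
  join L8 pred L6: L6→L4→L3 stop@L0
  join L9 pred L5: L5→L3 stop@L0
  join L9 pred L7: L7→L5→L3 stop@L0
  join L9 pred L8: L8 stop@L0
  L0: DF=∅
  L1: DF={L3,L8}
  L2: DF={L3}
  L3: DF={L8,L9}
  L4: DF={L5,L8}
  L5: DF={L9}
  L6: DF={L8}
  L7: DF={L9}
  L8: DF={L9}
  L9: DF=∅

φ for u: defs {L1,L2,L3,L5,L6}
  DF⁺ = {L3,L8,L9}

Answer: ["L3", "L8", "L9"]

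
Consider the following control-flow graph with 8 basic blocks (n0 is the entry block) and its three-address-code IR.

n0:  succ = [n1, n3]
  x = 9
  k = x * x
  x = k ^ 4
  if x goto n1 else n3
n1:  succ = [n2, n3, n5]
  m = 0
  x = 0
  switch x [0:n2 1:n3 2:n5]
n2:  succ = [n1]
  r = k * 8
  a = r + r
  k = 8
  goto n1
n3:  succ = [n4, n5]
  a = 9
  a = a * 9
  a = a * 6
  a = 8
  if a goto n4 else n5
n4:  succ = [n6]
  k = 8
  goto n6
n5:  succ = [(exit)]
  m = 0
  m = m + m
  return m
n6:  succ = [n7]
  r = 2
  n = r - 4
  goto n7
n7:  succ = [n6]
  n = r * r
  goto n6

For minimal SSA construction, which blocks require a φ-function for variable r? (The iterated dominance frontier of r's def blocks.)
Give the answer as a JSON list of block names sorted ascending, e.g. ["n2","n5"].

idom tree: n1←n0 n2←n1 n3←n0 n4←n3 n5←n0 n6←n4 n7←n6
Dom∩ at merges:
  n1: preds {n0,n2}: {n0} ∩ {n0,n1,n2} = {n0}; idom=n0
  n3: preds {n0,n1}: {n0} ∩ {n0,n1} = {n0}; idom=n0
  n5: preds {n1,n3}: {n0,n1} ∩ {n0,n3} = {n0}; idom=n0
  n6: preds {n4,n7}: {n0,n3,n4} ∩ {n0,n3,n4,n6,n7} = {n0,n3,n4}; idom=n4

DF derivation:
  join n1 pred n0: · stop@n0
  join n1 pred n2: n2→n1 stop@n0
  join n3 pred n0: · stop@n0
  join n3 pred n1: n1 stop@n0
  join n5 pred n1: n1 stop@n0
  join n5 pred n3: n3 stop@n0
  join n6 pred n4: · stop@n4
  join n6 pred n7: n7→n6 stop@n4
  DF(n0)=∅
  DF(n1)={n1,n3,n5}
  DF(n2)={n1}
  DF(n3)={n5}
  DF(n4)=∅
  DF(n5)=∅
  DF(n6)={n6}
  DF(n7)={n6}

φ for r: defs {n2,n6}
  DF⁺ = {n1,n3,n5,n6}

Answer: ["n1", "n3", "n5", "n6"]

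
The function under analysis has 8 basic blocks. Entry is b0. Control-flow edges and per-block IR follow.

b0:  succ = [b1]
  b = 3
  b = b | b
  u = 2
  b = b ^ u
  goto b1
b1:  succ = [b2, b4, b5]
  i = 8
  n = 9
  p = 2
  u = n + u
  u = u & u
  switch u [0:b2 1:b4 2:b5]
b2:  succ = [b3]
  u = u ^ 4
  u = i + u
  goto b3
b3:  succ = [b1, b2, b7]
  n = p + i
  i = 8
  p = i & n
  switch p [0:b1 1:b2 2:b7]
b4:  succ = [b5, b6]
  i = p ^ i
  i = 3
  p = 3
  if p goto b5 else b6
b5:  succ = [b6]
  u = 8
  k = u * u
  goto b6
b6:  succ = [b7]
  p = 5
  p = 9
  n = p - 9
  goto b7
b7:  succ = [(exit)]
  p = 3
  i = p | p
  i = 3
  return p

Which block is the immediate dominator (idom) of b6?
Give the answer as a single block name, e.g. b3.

Answer: b1

Derivation:
idom tree: b1←b0 b2←b1 b3←b2 b4←b1 b5←b1 b6←b1 b7←b1
Dom∩ at merges:
  b1: preds {b0,b3}: {b0} ∩ {b0,b1,b2,b3} = {b0}; idom=b0
  b2: preds {b1,b3}: {b0,b1} ∩ {b0,b1,b2,b3} = {b0,b1}; idom=b1
  b5: preds {b1,b4}: {b0,b1} ∩ {b0,b1,b4} = {b0,b1}; idom=b1
  b6: preds {b4,b5}: {b0,b1,b4} ∩ {b0,b1,b5} = {b0,b1}; idom=b1
  b7: preds {b3,b6}: {b0,b1,b2,b3} ∩ {b0,b1,b6} = {b0,b1}; idom=b1

idom(b6) = b1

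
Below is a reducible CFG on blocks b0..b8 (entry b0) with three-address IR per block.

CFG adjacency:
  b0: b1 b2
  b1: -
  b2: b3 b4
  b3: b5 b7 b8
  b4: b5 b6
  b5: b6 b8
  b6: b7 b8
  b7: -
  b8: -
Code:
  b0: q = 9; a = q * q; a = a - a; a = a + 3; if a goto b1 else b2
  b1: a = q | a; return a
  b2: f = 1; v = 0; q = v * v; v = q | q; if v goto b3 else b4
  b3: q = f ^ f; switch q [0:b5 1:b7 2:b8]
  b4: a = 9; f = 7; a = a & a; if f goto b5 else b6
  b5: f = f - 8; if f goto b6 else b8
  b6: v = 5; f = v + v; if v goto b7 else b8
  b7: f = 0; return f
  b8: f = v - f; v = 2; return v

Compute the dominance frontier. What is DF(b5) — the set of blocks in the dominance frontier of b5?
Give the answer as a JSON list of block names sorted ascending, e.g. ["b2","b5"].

Answer: ["b6", "b8"]

Derivation:
idom tree: b1←b0 b2←b0 b3←b2 b4←b2 b5←b2 b6←b2 b7←b2 b8←b2
Dom∩ at merges:
  b5: preds {b3,b4}: {b0,b2,b3} ∩ {b0,b2,b4} = {b0,b2}; idom=b2
  b6: preds {b4,b5}: {b0,b2,b4} ∩ {b0,b2,b5} = {b0,b2}; idom=b2
  b7: preds {b3,b6}: {b0,b2,b3} ∩ {b0,b2,b6} = {b0,b2}; idom=b2
  b8: preds {b3,b5,b6}: {b0,b2,b3} ∩ {b0,b2,b5} ∩ {b0,b2,b6} = {b0,b2}; idom=b2

DF derivation:
  b5←b3: walk b3 to b2
  b5←b4: walk b4 to b2
  b6←b4: walk b4 to b2
  b6←b5: walk b5 to b2
  b7←b3: walk b3 to b2
  b7←b6: walk b6 to b2
  b8←b3: walk b3 to b2
  b8←b5: walk b5 to b2
  b8←b6: walk b6 to b2
  DF(b0)=∅
  DF(b1)=∅
  DF(b2)=∅
  DF(b3)={b5,b7,b8}
  DF(b4)={b5,b6}
  DF(b5)={b6,b8}
  DF(b6)={b7,b8}
  DF(b7)=∅
  DF(b8)=∅

DF(b5) = ["b6", "b8"]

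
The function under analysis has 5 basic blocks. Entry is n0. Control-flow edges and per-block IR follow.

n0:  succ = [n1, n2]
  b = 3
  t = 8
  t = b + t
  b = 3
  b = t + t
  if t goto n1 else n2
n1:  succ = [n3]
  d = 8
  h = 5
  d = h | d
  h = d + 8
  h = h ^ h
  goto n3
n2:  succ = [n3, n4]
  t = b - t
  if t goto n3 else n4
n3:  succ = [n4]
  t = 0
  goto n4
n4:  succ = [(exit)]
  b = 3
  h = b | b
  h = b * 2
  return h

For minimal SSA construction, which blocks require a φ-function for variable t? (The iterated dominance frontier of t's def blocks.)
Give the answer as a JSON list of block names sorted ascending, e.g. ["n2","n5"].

idom tree: n1←n0 n2←n0 n3←n0 n4←n0
Dom∩ at merges:
  n3: preds {n1,n2}: {n0,n1} ∩ {n0,n2} = {n0}; idom=n0
  n4: preds {n2,n3}: {n0,n2} ∩ {n0,n3} = {n0}; idom=n0

DF derivation:
  n3←n1: walk n1 to n0
  n3←n2: walk n2 to n0
  n4←n2: walk n2 to n0
  n4←n3: walk n3 to n0
  n0: DF=∅
  n1: DF={n3}
  n2: DF={n3,n4}
  n3: DF={n4}
  n4: DF=∅

φ for t: defs {n0,n2,n3}
  DF⁺ = {n3,n4}

Answer: ["n3", "n4"]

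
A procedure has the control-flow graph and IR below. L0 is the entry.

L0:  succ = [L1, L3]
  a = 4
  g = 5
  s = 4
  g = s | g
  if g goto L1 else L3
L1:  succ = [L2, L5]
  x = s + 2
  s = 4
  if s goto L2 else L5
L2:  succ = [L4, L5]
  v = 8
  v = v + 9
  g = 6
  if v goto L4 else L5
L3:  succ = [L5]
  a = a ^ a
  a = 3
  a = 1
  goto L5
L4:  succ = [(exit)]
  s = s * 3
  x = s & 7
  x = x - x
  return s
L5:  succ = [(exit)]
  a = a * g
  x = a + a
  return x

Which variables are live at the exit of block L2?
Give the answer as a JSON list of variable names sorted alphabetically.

Block summaries:
  L0 def {a,g,s} use ∅
  L1 def {s,x} use {s}
  L2 def {g,v} use ∅
  L3 def {a} use {a}
  L4 def {s,x} use {s}
  L5 def {a,x} use {a,g}

Backward fixpoint:
  L0: in=∅ out={a,g,s}
  L1: in={a,g,s} out={a,g,s}
  L2: in={a,s} out={a,g,s}
  L3: in={a,g} out={a,g}
  L4: in={s} out=∅
  L5: in={a,g} out=∅

live-out(L2) = ["a", "g", "s"]

Answer: ["a", "g", "s"]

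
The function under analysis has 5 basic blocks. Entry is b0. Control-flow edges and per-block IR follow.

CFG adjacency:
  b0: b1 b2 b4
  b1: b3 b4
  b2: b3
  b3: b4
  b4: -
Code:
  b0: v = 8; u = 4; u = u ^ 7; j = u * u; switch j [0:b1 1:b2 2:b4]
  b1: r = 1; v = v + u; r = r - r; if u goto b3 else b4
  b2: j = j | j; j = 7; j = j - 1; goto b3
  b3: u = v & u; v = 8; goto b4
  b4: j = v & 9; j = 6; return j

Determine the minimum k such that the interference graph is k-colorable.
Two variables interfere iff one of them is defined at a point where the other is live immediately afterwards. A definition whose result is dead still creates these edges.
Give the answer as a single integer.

Answer: 3

Derivation:
def/use:
  b0: def={j,u,v} ue=∅
  b1: def={r,v} ue={u,v}
  b2: def={j} ue={j}
  b3: def={u,v} ue={u,v}
  b4: def={j} ue={v}

Backward fixpoint:
  b0: in=∅ out={j,u,v}
  b1: in={u,v} out={u,v}
  b2: in={j,u,v} out={u,v}
  b3: in={u,v} out={v}
  b4: in={v} out=∅

Interfere edges:
  j↔{u,v}
  r↔{u,v}
  u↔{j,r,v}
  v↔{j,r,u}

Registers:
  clique {j,u,v} ⇒ need ≥ 3
  assign j→R2 r→R2 u→R0 v→R1 — no edge inside a register ⇒ χ ≤ 3
  χ = 3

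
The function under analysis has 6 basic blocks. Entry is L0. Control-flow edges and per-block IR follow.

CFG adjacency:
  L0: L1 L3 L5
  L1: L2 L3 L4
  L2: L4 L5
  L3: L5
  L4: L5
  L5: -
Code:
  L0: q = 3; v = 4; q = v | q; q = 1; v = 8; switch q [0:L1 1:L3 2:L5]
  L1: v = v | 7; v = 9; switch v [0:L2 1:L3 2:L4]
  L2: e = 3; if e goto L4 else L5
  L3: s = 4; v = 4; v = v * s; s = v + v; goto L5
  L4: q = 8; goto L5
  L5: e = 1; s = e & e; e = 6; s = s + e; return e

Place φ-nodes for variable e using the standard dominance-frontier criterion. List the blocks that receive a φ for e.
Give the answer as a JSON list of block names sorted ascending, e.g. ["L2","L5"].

idom tree: L1←L0 L2←L1 L3←L0 L4←L1 L5←L0
Join-block Dom:
  L3: preds {L0,L1}: {L0} ∩ {L0,L1} = {L0}; idom=L0
  L4: preds {L1,L2}: {L0,L1} ∩ {L0,L1,L2} = {L0,L1}; idom=L1
  L5: preds {L0,L2,L3,L4}: {L0} ∩ {L0,L1,L2} ∩ {L0,L3} ∩ {L0,L1,L4} = {L0}; idom=L0

DF derivation:
  join L3 pred L0: · stop@L0
  join L3 pred L1: L1 stop@L0
  join L4 pred L1: · stop@L1
  join L4 pred L2: L2 stop@L1
  join L5 pred L0: · stop@L0
  join L5 pred L2: L2→L1 stop@L0
  join L5 pred L3: L3 stop@L0
  join L5 pred L4: L4→L1 stop@L0
  L0 → ∅
  L1 → {L3,L5}
  L2 → {L4,L5}
  L3 → {L5}
  L4 → {L5}
  L5 → ∅

φ for e: defs {L2,L5}
  DF⁺ = {L4,L5}

Answer: ["L4", "L5"]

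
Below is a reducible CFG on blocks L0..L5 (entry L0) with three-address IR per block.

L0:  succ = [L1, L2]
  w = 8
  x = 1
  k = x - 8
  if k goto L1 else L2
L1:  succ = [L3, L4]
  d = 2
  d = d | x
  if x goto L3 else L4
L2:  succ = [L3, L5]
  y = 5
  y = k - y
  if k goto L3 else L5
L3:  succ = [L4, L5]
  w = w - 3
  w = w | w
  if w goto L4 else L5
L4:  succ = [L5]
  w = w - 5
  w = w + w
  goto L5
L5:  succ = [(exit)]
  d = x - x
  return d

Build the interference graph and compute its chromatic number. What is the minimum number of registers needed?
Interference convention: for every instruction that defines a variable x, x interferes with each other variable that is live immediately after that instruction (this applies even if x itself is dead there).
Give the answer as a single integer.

Block summaries:
  L0: def={k,w,x} ue=∅
  L1: def={d} ue={x}
  L2: def={y} ue={k}
  L3: def={w} ue={w}
  L4: def={w} ue={w}
  L5: def={d} ue={x}

Backward fixpoint:
  live L0: ∅→{k,w,x}
  live L1: {w,x}→{w,x}
  live L2: {k,w,x}→{w,x}
  live L3: {w,x}→{w,x}
  live L4: {w,x}→{x}
  live L5: {x}→∅

Conflict graph:
  d — {w,x}
  k — {w,x,y}
  w — {d,k,x,y}
  x — {d,k,w,y}
  y — {k,w,x}

Chromatic number:
  lower bound: {k,w,x,y} mutually conflict ⇒ χ ≥ 4
  assign d→c2 k→c2 w→c0 x→c1 y→c3 — no edge inside a register ⇒ χ ≤ 4
  χ = 4

Answer: 4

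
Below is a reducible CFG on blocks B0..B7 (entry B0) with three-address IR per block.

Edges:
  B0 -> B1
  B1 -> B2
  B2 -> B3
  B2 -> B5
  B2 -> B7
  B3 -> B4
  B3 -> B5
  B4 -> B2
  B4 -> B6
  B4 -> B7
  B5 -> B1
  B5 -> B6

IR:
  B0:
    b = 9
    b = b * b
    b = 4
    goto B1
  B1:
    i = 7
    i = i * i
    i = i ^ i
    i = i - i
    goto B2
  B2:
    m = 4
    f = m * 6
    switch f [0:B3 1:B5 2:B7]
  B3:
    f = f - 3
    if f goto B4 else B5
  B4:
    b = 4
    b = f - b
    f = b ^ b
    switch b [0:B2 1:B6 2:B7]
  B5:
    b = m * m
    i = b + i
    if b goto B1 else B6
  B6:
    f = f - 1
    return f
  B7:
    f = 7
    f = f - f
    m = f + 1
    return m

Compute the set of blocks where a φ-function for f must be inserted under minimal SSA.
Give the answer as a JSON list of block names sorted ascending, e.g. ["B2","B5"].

Answer: ["B1", "B2", "B5", "B6", "B7"]

Analysis:
idom tree: B1←B0 B2←B1 B3←B2 B4←B3 B5←B2 B6←B2 B7←B2
Dom∩ at merges:
  B1: preds {B0,B5}: {B0} ∩ {B0,B1,B2,B5} = {B0}; idom=B0
  B2: preds {B1,B4}: {B0,B1} ∩ {B0,B1,B2,B3,B4} = {B0,B1}; idom=B1
  B5: preds {B2,B3}: {B0,B1,B2} ∩ {B0,B1,B2,B3} = {B0,B1,B2}; idom=B2
  B6: preds {B4,B5}: {B0,B1,B2,B3,B4} ∩ {B0,B1,B2,B5} = {B0,B1,B2}; idom=B2
  B7: preds {B2,B4}: {B0,B1,B2} ∩ {B0,B1,B2,B3,B4} = {B0,B1,B2}; idom=B2

DF walk-up:
  B1←B0: walk · to B0
  B1←B5: walk B5→B2→B1 to B0
  B2←B1: walk · to B1
  B2←B4: walk B4→B3→B2 to B1
  B5←B2: walk · to B2
  B5←B3: walk B3 to B2
  B6←B4: walk B4→B3 to B2
  B6←B5: walk B5 to B2
  B7←B2: walk · to B2
  B7←B4: walk B4→B3 to B2
  DF(B0)=∅
  DF(B1)={B1}
  DF(B2)={B1,B2}
  DF(B3)={B2,B5,B6,B7}
  DF(B4)={B2,B6,B7}
  DF(B5)={B1,B6}
  DF(B6)=∅
  DF(B7)=∅

φ for f: defs {B2,B3,B4,B6,B7}
  DF⁺ = {B1,B2,B5,B6,B7}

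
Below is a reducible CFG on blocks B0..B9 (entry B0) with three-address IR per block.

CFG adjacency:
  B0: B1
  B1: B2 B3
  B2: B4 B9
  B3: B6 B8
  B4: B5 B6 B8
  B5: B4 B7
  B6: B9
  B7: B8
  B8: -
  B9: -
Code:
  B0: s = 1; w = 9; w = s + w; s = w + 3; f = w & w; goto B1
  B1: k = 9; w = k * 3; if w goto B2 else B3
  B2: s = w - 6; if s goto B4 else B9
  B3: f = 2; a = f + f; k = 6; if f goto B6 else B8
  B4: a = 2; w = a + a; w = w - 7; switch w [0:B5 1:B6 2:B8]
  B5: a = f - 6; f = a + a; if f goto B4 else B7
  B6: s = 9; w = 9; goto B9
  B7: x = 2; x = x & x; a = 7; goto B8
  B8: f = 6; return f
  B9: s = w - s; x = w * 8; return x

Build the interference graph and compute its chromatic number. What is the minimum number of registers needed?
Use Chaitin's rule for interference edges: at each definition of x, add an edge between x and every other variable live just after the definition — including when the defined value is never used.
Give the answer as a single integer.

Answer: 3

Working:
def/use:
  B0 def {f,s,w} use ∅
  B1 def {k,w} use ∅
  B2 def {s} use {w}
  B3 def {a,f,k} use ∅
  B4 def {a,w} use ∅
  B5 def {a,f} use {f}
  B6 def {s,w} use ∅
  B7 def {a,x} use ∅
  B8 def {f} use ∅
  B9 def {s,x} use {s,w}

Live sets:
  B0: in=∅ out={f}
  B1: in={f} out={f,w}
  B2: in={f,w} out={f,s,w}
  B3: in=∅ out=∅
  B4: in={f} out={f}
  B5: in={f} out={f}
  B6: in=∅ out={s,w}
  B7: in=∅ out=∅
  B8: in=∅ out=∅
  B9: in={s,w} out=∅

Interfere edges:
  a — {f}
  f — {a,k,s,w}
  k — {f}
  s — {f,w}
  w — {f,s}
  x — ∅

Colouring:
  {f,s,w} pairwise interfere (3-clique) ⇒ χ ≥ 3
  assign a→r1 f→r0 k→r1 s→r1 w→r2 x→r0 — no edge inside a register ⇒ χ ≤ 3
  χ = 3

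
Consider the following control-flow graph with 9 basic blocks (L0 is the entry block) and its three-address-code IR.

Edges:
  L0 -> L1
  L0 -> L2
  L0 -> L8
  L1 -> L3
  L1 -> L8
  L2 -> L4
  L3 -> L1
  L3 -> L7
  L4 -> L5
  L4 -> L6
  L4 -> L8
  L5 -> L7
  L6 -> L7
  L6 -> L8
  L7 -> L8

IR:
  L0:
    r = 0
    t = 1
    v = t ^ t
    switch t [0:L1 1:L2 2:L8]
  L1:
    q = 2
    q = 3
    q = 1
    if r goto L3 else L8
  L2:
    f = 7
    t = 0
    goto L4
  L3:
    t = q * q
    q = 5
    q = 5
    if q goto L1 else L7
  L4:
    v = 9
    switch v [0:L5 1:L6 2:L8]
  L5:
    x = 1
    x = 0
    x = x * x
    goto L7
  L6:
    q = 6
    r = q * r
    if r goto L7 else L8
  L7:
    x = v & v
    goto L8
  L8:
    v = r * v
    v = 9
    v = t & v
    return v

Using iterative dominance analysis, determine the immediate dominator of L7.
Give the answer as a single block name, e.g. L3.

Answer: L0

Derivation:
idom tree: L1←L0 L2←L0 L3←L1 L4←L2 L5←L4 L6←L4 L7←L0 L8←L0
Join-block Dom:
  L1: preds {L0,L3}: {L0} ∩ {L0,L1,L3} = {L0}; idom=L0
  L7: preds {L3,L5,L6}: {L0,L1,L3} ∩ {L0,L2,L4,L5} ∩ {L0,L2,L4,L6} = {L0}; idom=L0
  L8: preds {L0,L1,L4,L6,L7}: {L0} ∩ {L0,L1} ∩ {L0,L2,L4} ∩ {L0,L2,L4,L6} ∩ {L0,L7} = {L0}; idom=L0

idom(L7) = L0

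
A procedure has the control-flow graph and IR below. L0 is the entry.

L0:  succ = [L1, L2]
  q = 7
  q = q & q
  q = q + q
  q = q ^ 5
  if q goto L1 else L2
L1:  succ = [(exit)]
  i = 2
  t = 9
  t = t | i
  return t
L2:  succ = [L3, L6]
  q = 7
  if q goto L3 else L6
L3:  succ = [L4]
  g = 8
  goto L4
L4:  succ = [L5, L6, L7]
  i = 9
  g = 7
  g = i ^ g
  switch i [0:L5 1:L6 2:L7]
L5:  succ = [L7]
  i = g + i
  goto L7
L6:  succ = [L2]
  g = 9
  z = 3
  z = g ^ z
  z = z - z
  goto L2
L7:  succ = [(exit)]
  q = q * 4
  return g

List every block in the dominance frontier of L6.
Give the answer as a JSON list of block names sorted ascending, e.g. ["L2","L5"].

idom tree: L1←L0 L2←L0 L3←L2 L4←L3 L5←L4 L6←L2 L7←L4
Join-block Dom:
  L2: preds {L0,L6}: {L0} ∩ {L0,L2,L6} = {L0}; idom=L0
  L6: preds {L2,L4}: {L0,L2} ∩ {L0,L2,L3,L4} = {L0,L2}; idom=L2
  L7: preds {L4,L5}: {L0,L2,L3,L4} ∩ {L0,L2,L3,L4,L5} = {L0,L2,L3,L4}; idom=L4

DF walk-up:
  L2←L0: walk · to L0
  L2←L6: walk L6→L2 to L0
  L6←L2: walk · to L2
  L6←L4: walk L4→L3 to L2
  L7←L4: walk · to L4
  L7←L5: walk L5 to L4
  L0: DF=∅
  L1: DF=∅
  L2: DF={L2}
  L3: DF={L6}
  L4: DF={L6}
  L5: DF={L7}
  L6: DF={L2}
  L7: DF=∅

DF(L6) = ["L2"]

Answer: ["L2"]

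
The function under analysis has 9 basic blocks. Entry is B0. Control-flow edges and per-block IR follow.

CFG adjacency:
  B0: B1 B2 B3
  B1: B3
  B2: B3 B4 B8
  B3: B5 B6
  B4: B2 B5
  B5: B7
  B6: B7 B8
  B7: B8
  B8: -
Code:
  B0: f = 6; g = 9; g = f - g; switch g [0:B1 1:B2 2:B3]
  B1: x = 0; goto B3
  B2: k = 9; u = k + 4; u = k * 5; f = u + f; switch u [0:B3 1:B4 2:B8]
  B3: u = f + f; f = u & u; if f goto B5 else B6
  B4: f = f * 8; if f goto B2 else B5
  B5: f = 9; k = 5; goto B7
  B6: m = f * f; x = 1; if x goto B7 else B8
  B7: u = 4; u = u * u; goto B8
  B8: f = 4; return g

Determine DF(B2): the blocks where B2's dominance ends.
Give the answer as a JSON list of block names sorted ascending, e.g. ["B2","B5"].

idom tree: B1←B0 B2←B0 B3←B0 B4←B2 B5←B0 B6←B3 B7←B0 B8←B0
Dom at joins:
  B2: preds {B0,B4}: {B0} ∩ {B0,B2,B4} = {B0}; idom=B0
  B3: preds {B0,B1,B2}: {B0} ∩ {B0,B1} ∩ {B0,B2} = {B0}; idom=B0
  B5: preds {B3,B4}: {B0,B3} ∩ {B0,B2,B4} = {B0}; idom=B0
  B7: preds {B5,B6}: {B0,B5} ∩ {B0,B3,B6} = {B0}; idom=B0
  B8: preds {B2,B6,B7}: {B0,B2} ∩ {B0,B3,B6} ∩ {B0,B7} = {B0}; idom=B0

DF walk-up:
  join B2 pred B0: · stop@B0
  join B2 pred B4: B4→B2 stop@B0
  join B3 pred B0: · stop@B0
  join B3 pred B1: B1 stop@B0
  join B3 pred B2: B2 stop@B0
  join B5 pred B3: B3 stop@B0
  join B5 pred B4: B4→B2 stop@B0
  join B7 pred B5: B5 stop@B0
  join B7 pred B6: B6→B3 stop@B0
  join B8 pred B2: B2 stop@B0
  join B8 pred B6: B6→B3 stop@B0
  join B8 pred B7: B7 stop@B0
  B0: DF=∅
  B1: DF={B3}
  B2: DF={B2,B3,B5,B8}
  B3: DF={B5,B7,B8}
  B4: DF={B2,B5}
  B5: DF={B7}
  B6: DF={B7,B8}
  B7: DF={B8}
  B8: DF=∅

DF(B2) = ["B2", "B3", "B5", "B8"]

Answer: ["B2", "B3", "B5", "B8"]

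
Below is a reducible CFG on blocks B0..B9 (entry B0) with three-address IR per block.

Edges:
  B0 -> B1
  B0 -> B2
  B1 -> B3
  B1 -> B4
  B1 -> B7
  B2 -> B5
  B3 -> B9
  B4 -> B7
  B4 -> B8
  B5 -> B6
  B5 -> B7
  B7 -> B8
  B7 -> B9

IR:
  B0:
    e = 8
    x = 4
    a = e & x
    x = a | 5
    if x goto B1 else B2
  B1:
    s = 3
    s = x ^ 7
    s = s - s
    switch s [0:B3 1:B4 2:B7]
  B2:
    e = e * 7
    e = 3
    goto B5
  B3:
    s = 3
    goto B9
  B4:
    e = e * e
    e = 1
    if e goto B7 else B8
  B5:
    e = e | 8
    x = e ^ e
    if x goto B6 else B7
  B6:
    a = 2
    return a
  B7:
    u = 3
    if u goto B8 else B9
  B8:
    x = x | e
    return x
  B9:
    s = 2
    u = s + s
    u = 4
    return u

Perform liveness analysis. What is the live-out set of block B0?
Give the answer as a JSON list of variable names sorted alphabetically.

Answer: ["e", "x"]

Analysis:
Per-block:
  B0: def={a,e,x} ue=∅
  B1: def={s} ue={x}
  B2: def={e} ue={e}
  B3: def={s} ue=∅
  B4: def={e} ue={e}
  B5: def={e,x} ue={e}
  B6: def={a} ue=∅
  B7: def={u} ue=∅
  B8: def={x} ue={e,x}
  B9: def={s,u} ue=∅

Live sets:
  B0 li=∅ lo={e,x}
  B1 li={e,x} lo={e,x}
  B2 li={e} lo={e}
  B3 li=∅ lo=∅
  B4 li={e,x} lo={e,x}
  B5 li={e} lo={e,x}
  B6 li=∅ lo=∅
  B7 li={e,x} lo={e,x}
  B8 li={e,x} lo=∅
  B9 li=∅ lo=∅

live-out(B0) = ["e", "x"]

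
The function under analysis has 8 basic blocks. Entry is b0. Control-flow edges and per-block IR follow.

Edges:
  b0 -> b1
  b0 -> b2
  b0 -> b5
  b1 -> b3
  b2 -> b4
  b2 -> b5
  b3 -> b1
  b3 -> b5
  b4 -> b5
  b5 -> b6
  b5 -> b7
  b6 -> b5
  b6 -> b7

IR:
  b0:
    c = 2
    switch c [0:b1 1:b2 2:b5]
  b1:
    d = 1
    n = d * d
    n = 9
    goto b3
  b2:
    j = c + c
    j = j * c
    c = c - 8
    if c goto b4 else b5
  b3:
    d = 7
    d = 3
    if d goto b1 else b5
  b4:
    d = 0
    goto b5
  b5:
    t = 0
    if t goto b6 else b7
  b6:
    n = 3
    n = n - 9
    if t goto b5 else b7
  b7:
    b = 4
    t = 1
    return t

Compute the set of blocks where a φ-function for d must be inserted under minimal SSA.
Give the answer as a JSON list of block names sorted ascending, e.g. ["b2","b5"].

Answer: ["b1", "b5"]

Derivation:
idom tree: b1←b0 b2←b0 b3←b1 b4←b2 b5←b0 b6←b5 b7←b5
Dom at joins:
  b1: preds {b0,b3}: {b0} ∩ {b0,b1,b3} = {b0}; idom=b0
  b5: preds {b0,b2,b3,b4,b6}: {b0} ∩ {b0,b2} ∩ {b0,b1,b3} ∩ {b0,b2,b4} ∩ {b0,b5,b6} = {b0}; idom=b0
  b7: preds {b5,b6}: {b0,b5} ∩ {b0,b5,b6} = {b0,b5}; idom=b5

Frontier:
  join b1 pred b0: · stop@b0
  join b1 pred b3: b3→b1 stop@b0
  join b5 pred b0: · stop@b0
  join b5 pred b2: b2 stop@b0
  join b5 pred b3: b3→b1 stop@b0
  join b5 pred b4: b4→b2 stop@b0
  join b5 pred b6: b6→b5 stop@b0
  join b7 pred b5: · stop@b5
  join b7 pred b6: b6 stop@b5
  b0 → ∅
  b1 → {b1,b5}
  b2 → {b5}
  b3 → {b1,b5}
  b4 → {b5}
  b5 → {b5}
  b6 → {b5,b7}
  b7 → ∅

φ for d: defs {b1,b3,b4}
  DF⁺ = {b1,b5}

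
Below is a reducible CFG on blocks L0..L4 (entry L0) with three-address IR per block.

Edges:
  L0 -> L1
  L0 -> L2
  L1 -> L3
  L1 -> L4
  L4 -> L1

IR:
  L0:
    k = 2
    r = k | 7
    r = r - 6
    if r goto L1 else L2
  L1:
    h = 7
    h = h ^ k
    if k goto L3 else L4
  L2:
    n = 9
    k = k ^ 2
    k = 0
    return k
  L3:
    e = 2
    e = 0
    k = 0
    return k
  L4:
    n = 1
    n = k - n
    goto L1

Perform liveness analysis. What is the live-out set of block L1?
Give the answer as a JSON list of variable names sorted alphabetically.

Answer: ["k"]

Analysis:
Per-block:
  L0: def={k,r} ue=∅
  L1: def={h} ue={k}
  L2: def={k,n} ue={k}
  L3: def={e,k} ue=∅
  L4: def={n} ue={k}

Backward fixpoint:
  L0: in=∅ out={k}
  L1: in={k} out={k}
  L2: in={k} out=∅
  L3: in=∅ out=∅
  L4: in={k} out={k}

live-out(L1) = ["k"]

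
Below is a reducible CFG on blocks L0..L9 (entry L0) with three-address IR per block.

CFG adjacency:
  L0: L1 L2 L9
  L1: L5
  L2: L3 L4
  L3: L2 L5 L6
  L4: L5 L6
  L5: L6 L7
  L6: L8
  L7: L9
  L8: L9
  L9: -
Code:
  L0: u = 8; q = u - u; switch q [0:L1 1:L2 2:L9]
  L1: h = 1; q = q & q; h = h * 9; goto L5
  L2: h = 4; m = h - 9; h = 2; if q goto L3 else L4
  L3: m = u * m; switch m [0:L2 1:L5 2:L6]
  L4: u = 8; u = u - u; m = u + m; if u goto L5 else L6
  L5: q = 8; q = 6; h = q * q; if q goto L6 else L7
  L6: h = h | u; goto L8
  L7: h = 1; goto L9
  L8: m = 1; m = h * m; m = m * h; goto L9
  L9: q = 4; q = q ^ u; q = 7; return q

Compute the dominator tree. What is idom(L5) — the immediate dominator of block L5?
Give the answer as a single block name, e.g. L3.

idom tree: L1←L0 L2←L0 L3←L2 L4←L2 L5←L0 L6←L0 L7←L5 L8←L6 L9←L0
Join-block Dom:
  L2: preds {L0,L3}: {L0} ∩ {L0,L2,L3} = {L0}; idom=L0
  L5: preds {L1,L3,L4}: {L0,L1} ∩ {L0,L2,L3} ∩ {L0,L2,L4} = {L0}; idom=L0
  L6: preds {L3,L4,L5}: {L0,L2,L3} ∩ {L0,L2,L4} ∩ {L0,L5} = {L0}; idom=L0
  L9: preds {L0,L7,L8}: {L0} ∩ {L0,L5,L7} ∩ {L0,L6,L8} = {L0}; idom=L0

idom(L5) = L0

Answer: L0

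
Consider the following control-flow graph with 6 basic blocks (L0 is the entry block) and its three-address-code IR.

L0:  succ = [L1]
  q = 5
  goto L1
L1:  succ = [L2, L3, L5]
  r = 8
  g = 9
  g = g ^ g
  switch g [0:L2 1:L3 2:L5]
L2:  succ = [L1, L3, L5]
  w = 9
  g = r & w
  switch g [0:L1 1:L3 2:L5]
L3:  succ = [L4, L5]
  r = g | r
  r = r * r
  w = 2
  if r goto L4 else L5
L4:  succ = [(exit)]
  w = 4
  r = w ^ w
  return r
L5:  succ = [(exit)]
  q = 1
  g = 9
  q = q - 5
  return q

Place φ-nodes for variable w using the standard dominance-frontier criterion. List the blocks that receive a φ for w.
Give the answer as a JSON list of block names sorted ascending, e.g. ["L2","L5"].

idom tree: L1←L0 L2←L1 L3←L1 L4←L3 L5←L1
Dom∩ at merges:
  L1: preds {L0,L2}: {L0} ∩ {L0,L1,L2} = {L0}; idom=L0
  L3: preds {L1,L2}: {L0,L1} ∩ {L0,L1,L2} = {L0,L1}; idom=L1
  L5: preds {L1,L2,L3}: {L0,L1} ∩ {L0,L1,L2} ∩ {L0,L1,L3} = {L0,L1}; idom=L1

DF walk-up:
  L1←L0: walk · to L0
  L1←L2: walk L2→L1 to L0
  L3←L1: walk · to L1
  L3←L2: walk L2 to L1
  L5←L1: walk · to L1
  L5←L2: walk L2 to L1
  L5←L3: walk L3 to L1
  L0 → ∅
  L1 → {L1}
  L2 → {L1,L3,L5}
  L3 → {L5}
  L4 → ∅
  L5 → ∅

φ for w: defs {L2,L3,L4}
  DF⁺ = {L1,L3,L5}

Answer: ["L1", "L3", "L5"]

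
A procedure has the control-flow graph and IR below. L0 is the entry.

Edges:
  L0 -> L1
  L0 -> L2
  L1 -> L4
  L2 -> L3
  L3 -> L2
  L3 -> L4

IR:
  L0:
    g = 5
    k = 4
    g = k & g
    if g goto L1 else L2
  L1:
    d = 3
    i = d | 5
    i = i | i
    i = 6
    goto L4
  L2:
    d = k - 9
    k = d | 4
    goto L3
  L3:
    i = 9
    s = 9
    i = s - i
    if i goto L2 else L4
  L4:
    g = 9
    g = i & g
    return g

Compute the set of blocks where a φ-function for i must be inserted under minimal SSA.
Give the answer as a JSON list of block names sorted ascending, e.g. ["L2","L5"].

Answer: ["L2", "L4"]

Working:
idom tree: L1←L0 L2←L0 L3←L2 L4←L0
Join-block Dom:
  L2: preds {L0,L3}: {L0} ∩ {L0,L2,L3} = {L0}; idom=L0
  L4: preds {L1,L3}: {L0,L1} ∩ {L0,L2,L3} = {L0}; idom=L0

DF walk-up:
  L2←L0: walk · to L0
  L2←L3: walk L3→L2 to L0
  L4←L1: walk L1 to L0
  L4←L3: walk L3→L2 to L0
  L0: DF=∅
  L1: DF={L4}
  L2: DF={L2,L4}
  L3: DF={L2,L4}
  L4: DF=∅

φ for i: defs {L1,L3}
  DF⁺ = {L2,L4}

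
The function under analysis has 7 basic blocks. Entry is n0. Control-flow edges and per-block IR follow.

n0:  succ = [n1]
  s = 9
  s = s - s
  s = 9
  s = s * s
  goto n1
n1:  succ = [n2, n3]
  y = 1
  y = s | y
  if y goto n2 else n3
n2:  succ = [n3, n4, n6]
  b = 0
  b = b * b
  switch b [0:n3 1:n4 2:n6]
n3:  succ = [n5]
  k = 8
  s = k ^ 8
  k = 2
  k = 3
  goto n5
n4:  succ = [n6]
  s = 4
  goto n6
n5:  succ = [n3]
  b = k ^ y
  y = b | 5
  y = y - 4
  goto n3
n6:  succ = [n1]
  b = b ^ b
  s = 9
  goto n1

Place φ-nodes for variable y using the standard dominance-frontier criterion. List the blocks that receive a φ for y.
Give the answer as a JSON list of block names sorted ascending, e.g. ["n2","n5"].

Answer: ["n1", "n3"]

Working:
idom tree: n1←n0 n2←n1 n3←n1 n4←n2 n5←n3 n6←n2
Dom∩ at merges:
  n1: preds {n0,n6}: {n0} ∩ {n0,n1,n2,n6} = {n0}; idom=n0
  n3: preds {n1,n2,n5}: {n0,n1} ∩ {n0,n1,n2} ∩ {n0,n1,n3,n5} = {n0,n1}; idom=n1
  n6: preds {n2,n4}: {n0,n1,n2} ∩ {n0,n1,n2,n4} = {n0,n1,n2}; idom=n2

Frontier:
  n1←n0: walk · to n0
  n1←n6: walk n6→n2→n1 to n0
  n3←n1: walk · to n1
  n3←n2: walk n2 to n1
  n3←n5: walk n5→n3 to n1
  n6←n2: walk · to n2
  n6←n4: walk n4 to n2
  n0: DF=∅
  n1: DF={n1}
  n2: DF={n1,n3}
  n3: DF={n3}
  n4: DF={n6}
  n5: DF={n3}
  n6: DF={n1}

φ for y: defs {n1,n5}
  DF⁺ = {n1,n3}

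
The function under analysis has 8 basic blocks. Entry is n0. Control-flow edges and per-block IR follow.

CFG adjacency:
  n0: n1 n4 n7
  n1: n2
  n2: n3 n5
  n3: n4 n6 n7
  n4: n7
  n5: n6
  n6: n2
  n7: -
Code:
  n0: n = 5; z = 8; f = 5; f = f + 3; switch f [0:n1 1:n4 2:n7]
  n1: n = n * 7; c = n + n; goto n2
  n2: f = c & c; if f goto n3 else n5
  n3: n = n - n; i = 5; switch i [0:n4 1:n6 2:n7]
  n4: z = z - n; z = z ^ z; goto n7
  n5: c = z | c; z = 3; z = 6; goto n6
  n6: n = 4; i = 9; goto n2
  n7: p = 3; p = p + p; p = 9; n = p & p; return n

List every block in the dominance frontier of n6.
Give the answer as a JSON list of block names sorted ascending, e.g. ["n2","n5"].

Answer: ["n2"]

Working:
idom tree: n1←n0 n2←n1 n3←n2 n4←n0 n5←n2 n6←n2 n7←n0
Join-block Dom:
  n2: preds {n1,n6}: {n0,n1} ∩ {n0,n1,n2,n6} = {n0,n1}; idom=n1
  n4: preds {n0,n3}: {n0} ∩ {n0,n1,n2,n3} = {n0}; idom=n0
  n6: preds {n3,n5}: {n0,n1,n2,n3} ∩ {n0,n1,n2,n5} = {n0,n1,n2}; idom=n2
  n7: preds {n0,n3,n4}: {n0} ∩ {n0,n1,n2,n3} ∩ {n0,n4} = {n0}; idom=n0

DF derivation:
  join n2 pred n1: · stop@n1
  join n2 pred n6: n6→n2 stop@n1
  join n4 pred n0: · stop@n0
  join n4 pred n3: n3→n2→n1 stop@n0
  join n6 pred n3: n3 stop@n2
  join n6 pred n5: n5 stop@n2
  join n7 pred n0: · stop@n0
  join n7 pred n3: n3→n2→n1 stop@n0
  join n7 pred n4: n4 stop@n0
  DF(n0)=∅
  DF(n1)={n4,n7}
  DF(n2)={n2,n4,n7}
  DF(n3)={n4,n6,n7}
  DF(n4)={n7}
  DF(n5)={n6}
  DF(n6)={n2}
  DF(n7)=∅

DF(n6) = ["n2"]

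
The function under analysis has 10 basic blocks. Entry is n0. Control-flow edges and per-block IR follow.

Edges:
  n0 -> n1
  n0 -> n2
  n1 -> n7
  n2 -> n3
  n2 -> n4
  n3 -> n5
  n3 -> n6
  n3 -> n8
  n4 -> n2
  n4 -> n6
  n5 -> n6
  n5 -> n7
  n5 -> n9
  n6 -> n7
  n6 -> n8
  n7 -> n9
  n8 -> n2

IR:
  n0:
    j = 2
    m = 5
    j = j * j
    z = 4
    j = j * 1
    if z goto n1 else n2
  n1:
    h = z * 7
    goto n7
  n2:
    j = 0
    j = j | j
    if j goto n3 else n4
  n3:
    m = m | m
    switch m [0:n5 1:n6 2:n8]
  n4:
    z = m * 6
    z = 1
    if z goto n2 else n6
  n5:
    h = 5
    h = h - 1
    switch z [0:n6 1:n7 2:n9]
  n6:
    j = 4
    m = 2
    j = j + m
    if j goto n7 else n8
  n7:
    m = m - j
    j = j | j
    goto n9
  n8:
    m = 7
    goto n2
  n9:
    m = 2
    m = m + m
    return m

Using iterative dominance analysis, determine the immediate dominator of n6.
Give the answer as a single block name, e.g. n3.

idom tree: n1←n0 n2←n0 n3←n2 n4←n2 n5←n3 n6←n2 n7←n0 n8←n2 n9←n0
Join-block Dom:
  n2: preds {n0,n4,n8}: {n0} ∩ {n0,n2,n4} ∩ {n0,n2,n8} = {n0}; idom=n0
  n6: preds {n3,n4,n5}: {n0,n2,n3} ∩ {n0,n2,n4} ∩ {n0,n2,n3,n5} = {n0,n2}; idom=n2
  n7: preds {n1,n5,n6}: {n0,n1} ∩ {n0,n2,n3,n5} ∩ {n0,n2,n6} = {n0}; idom=n0
  n8: preds {n3,n6}: {n0,n2,n3} ∩ {n0,n2,n6} = {n0,n2}; idom=n2
  n9: preds {n5,n7}: {n0,n2,n3,n5} ∩ {n0,n7} = {n0}; idom=n0

idom(n6) = n2

Answer: n2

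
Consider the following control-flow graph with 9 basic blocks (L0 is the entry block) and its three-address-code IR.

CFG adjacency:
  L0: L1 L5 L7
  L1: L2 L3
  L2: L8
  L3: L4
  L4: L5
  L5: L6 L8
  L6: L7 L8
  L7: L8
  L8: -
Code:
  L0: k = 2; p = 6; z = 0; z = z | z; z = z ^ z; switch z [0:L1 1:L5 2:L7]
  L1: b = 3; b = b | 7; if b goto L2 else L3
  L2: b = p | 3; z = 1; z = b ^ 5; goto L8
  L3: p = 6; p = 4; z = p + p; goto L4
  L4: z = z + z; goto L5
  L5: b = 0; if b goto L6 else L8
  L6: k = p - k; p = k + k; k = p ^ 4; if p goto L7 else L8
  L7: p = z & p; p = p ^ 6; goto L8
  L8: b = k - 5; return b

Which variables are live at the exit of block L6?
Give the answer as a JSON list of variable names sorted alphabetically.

Answer: ["k", "p", "z"]

Working:
def/use:
  L0: def={k,p,z} ue=∅
  L1: def={b} ue=∅
  L2: def={b,z} ue={p}
  L3: def={p,z} ue=∅
  L4: def={z} ue={z}
  L5: def={b} ue=∅
  L6: def={k,p} ue={k,p}
  L7: def={p} ue={p,z}
  L8: def={b} ue={k}

Backward fixpoint:
  L0: in=∅ out={k,p,z}
  L1: in={k,p} out={k,p}
  L2: in={k,p} out={k}
  L3: in={k} out={k,p,z}
  L4: in={k,p,z} out={k,p,z}
  L5: in={k,p,z} out={k,p,z}
  L6: in={k,p,z} out={k,p,z}
  L7: in={k,p,z} out={k}
  L8: in={k} out=∅

live-out(L6) = ["k", "p", "z"]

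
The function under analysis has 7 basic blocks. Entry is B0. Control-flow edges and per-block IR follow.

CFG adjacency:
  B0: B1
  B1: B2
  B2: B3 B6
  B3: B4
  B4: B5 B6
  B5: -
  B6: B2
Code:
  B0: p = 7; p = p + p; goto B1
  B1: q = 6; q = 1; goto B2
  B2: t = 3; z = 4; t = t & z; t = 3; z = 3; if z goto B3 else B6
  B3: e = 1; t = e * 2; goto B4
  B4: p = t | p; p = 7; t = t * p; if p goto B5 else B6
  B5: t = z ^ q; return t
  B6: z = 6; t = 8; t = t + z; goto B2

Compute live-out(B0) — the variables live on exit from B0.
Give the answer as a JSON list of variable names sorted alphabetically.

Answer: ["p"]

Derivation:
def/use:
  B0 def {p} use ∅
  B1 def {q} use ∅
  B2 def {t,z} use ∅
  B3 def {e,t} use ∅
  B4 def {p,t} use {p,t}
  B5 def {t} use {q,z}
  B6 def {t,z} use ∅

Live sets:
  B0 li=∅ lo={p}
  B1 li={p} lo={p,q}
  B2 li={p,q} lo={p,q,z}
  B3 li={p,q,z} lo={p,q,t,z}
  B4 li={p,q,t,z} lo={p,q,z}
  B5 li={q,z} lo=∅
  B6 li={p,q} lo={p,q}

live-out(B0) = ["p"]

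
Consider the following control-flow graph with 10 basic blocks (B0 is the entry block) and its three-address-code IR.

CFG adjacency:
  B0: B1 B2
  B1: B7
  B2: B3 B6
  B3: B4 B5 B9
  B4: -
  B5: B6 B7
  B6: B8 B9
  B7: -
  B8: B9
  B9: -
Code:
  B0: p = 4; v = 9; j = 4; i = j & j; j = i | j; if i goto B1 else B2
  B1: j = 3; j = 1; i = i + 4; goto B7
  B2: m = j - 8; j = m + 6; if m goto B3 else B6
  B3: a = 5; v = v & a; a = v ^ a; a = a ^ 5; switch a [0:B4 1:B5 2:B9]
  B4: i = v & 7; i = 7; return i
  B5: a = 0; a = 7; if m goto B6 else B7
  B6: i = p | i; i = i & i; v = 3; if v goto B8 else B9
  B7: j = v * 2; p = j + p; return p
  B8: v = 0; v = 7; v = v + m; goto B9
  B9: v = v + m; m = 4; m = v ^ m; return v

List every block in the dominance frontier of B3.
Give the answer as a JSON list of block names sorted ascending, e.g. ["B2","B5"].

idom tree: B1←B0 B2←B0 B3←B2 B4←B3 B5←B3 B6←B2 B7←B0 B8←B6 B9←B2
Dom∩ at merges:
  B6: preds {B2,B5}: {B0,B2} ∩ {B0,B2,B3,B5} = {B0,B2}; idom=B2
  B7: preds {B1,B5}: {B0,B1} ∩ {B0,B2,B3,B5} = {B0}; idom=B0
  B9: preds {B3,B6,B8}: {B0,B2,B3} ∩ {B0,B2,B6} ∩ {B0,B2,B6,B8} = {B0,B2}; idom=B2

Frontier:
  B6←B2: walk · to B2
  B6←B5: walk B5→B3 to B2
  B7←B1: walk B1 to B0
  B7←B5: walk B5→B3→B2 to B0
  B9←B3: walk B3 to B2
  B9←B6: walk B6 to B2
  B9←B8: walk B8→B6 to B2
  B0: DF=∅
  B1: DF={B7}
  B2: DF={B7}
  B3: DF={B6,B7,B9}
  B4: DF=∅
  B5: DF={B6,B7}
  B6: DF={B9}
  B7: DF=∅
  B8: DF={B9}
  B9: DF=∅

DF(B3) = ["B6", "B7", "B9"]

Answer: ["B6", "B7", "B9"]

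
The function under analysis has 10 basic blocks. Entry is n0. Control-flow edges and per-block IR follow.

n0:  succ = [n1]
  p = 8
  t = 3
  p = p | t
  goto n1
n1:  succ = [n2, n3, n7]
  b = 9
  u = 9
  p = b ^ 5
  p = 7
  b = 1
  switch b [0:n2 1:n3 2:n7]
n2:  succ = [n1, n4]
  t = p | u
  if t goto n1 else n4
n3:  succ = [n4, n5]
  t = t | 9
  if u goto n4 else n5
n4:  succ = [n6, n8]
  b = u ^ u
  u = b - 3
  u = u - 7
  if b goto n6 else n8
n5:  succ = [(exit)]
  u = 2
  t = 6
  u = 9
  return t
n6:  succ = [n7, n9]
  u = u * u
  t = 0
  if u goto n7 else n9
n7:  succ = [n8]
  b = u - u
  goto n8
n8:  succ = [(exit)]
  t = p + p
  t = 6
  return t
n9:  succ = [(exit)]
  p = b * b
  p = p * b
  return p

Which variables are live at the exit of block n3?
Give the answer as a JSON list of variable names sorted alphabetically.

Answer: ["p", "u"]

Derivation:
Per-block:
  n0: {p,t} / ∅
  n1: {b,p,u} / ∅
  n2: {t} / {p,u}
  n3: {t} / {t,u}
  n4: {b,u} / {u}
  n5: {t,u} / ∅
  n6: {t,u} / {u}
  n7: {b} / {u}
  n8: {t} / {p}
  n9: {p} / {b}

Backward fixpoint:
  n0: in=∅ out={t}
  n1: in={t} out={p,t,u}
  n2: in={p,u} out={p,t,u}
  n3: in={p,t,u} out={p,u}
  n4: in={p,u} out={b,p,u}
  n5: in=∅ out=∅
  n6: in={b,p,u} out={b,p,u}
  n7: in={p,u} out={p}
  n8: in={p} out=∅
  n9: in={b} out=∅

live-out(n3) = ["p", "u"]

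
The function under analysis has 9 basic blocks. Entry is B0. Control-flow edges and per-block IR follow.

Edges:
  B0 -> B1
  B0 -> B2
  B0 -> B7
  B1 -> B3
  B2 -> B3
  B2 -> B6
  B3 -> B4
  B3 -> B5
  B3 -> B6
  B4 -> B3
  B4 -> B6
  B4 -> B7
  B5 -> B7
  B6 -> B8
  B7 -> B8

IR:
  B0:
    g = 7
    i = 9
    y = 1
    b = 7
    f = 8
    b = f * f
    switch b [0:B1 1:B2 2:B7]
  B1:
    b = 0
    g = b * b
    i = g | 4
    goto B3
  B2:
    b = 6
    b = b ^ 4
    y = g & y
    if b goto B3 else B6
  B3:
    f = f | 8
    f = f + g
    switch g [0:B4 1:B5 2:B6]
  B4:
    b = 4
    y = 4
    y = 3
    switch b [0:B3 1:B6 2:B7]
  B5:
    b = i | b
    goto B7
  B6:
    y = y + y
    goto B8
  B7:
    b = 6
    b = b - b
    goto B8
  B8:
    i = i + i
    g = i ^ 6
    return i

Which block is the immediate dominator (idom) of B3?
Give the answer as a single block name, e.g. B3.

idom tree: B1←B0 B2←B0 B3←B0 B4←B3 B5←B3 B6←B0 B7←B0 B8←B0
Dom at joins:
  B3: preds {B1,B2,B4}: {B0,B1} ∩ {B0,B2} ∩ {B0,B3,B4} = {B0}; idom=B0
  B6: preds {B2,B3,B4}: {B0,B2} ∩ {B0,B3} ∩ {B0,B3,B4} = {B0}; idom=B0
  B7: preds {B0,B4,B5}: {B0} ∩ {B0,B3,B4} ∩ {B0,B3,B5} = {B0}; idom=B0
  B8: preds {B6,B7}: {B0,B6} ∩ {B0,B7} = {B0}; idom=B0

idom(B3) = B0

Answer: B0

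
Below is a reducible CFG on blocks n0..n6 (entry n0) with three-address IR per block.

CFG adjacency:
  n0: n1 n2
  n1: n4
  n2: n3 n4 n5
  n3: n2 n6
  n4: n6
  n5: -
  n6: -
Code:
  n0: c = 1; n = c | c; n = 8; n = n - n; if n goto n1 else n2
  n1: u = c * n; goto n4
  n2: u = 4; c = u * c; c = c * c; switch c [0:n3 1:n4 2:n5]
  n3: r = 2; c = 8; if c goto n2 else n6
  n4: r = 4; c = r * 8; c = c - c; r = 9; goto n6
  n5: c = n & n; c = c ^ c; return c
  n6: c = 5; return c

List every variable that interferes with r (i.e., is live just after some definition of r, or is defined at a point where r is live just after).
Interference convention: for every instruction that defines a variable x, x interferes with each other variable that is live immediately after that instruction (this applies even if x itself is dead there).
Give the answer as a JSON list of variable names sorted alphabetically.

Answer: ["n"]

Analysis:
Block summaries:
  n0 def {c,n} use ∅
  n1 def {u} use {c,n}
  n2 def {c,u} use {c}
  n3 def {c,r} use ∅
  n4 def {c,r} use ∅
  n5 def {c} use {n}
  n6 def {c} use ∅

Backward fixpoint:
  n0 li=∅ lo={c,n}
  n1 li={c,n} lo=∅
  n2 li={c,n} lo={n}
  n3 li={n} lo={c,n}
  n4 li=∅ lo=∅
  n5 li={n} lo=∅
  n6 li=∅ lo=∅

Conflict graph:
  c↔{n,u}
  n↔{c,r,u}
  r↔{n}
  u↔{c,n}

N(r) = ["n"]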